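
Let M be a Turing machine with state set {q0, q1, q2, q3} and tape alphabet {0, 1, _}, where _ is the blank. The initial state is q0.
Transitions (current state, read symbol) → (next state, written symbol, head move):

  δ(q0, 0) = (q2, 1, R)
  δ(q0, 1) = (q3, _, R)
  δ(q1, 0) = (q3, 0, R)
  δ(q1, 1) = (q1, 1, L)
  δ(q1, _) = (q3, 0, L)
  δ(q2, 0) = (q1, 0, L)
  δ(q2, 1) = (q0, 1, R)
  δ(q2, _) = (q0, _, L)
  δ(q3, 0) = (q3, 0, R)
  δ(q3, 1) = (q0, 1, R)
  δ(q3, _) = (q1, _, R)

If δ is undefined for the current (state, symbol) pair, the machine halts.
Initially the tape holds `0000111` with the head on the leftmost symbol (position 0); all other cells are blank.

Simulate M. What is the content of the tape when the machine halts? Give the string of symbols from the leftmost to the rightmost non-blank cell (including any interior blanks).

q0 | __[0]000111_   read 0 → write 1, move R, go to q2
q2 | __1[0]00111_   read 0 → write 0, move L, go to q1
q1 | __[1]000111_   read 1 → write 1, move L, go to q1
q1 | _[_]1000111_   read _ → write 0, move L, go to q3
q3 | [_]01000111_   read _ → write _, move R, go to q1
q1 | _[0]1000111_   read 0 → write 0, move R, go to q3
q3 | _0[1]000111_   read 1 → write 1, move R, go to q0
q0 | _01[0]00111_   read 0 → write 1, move R, go to q2
q2 | _011[0]0111_   read 0 → write 0, move L, go to q1
q1 | _01[1]00111_   read 1 → write 1, move L, go to q1
q1 | _0[1]100111_   read 1 → write 1, move L, go to q1
q1 | _[0]1100111_   read 0 → write 0, move R, go to q3
q3 | _0[1]100111_   read 1 → write 1, move R, go to q0
q0 | _01[1]00111_   read 1 → write _, move R, go to q3
q3 | _01_[0]0111_   read 0 → write 0, move R, go to q3
q3 | _01_0[0]111_   read 0 → write 0, move R, go to q3
q3 | _01_00[1]11_   read 1 → write 1, move R, go to q0
q0 | _01_001[1]1_   read 1 → write _, move R, go to q3
q3 | _01_001_[1]_   read 1 → write 1, move R, go to q0
q0 | _01_001_1[_]
The non-blank tape span at halt is 01_001_1.

01_001_1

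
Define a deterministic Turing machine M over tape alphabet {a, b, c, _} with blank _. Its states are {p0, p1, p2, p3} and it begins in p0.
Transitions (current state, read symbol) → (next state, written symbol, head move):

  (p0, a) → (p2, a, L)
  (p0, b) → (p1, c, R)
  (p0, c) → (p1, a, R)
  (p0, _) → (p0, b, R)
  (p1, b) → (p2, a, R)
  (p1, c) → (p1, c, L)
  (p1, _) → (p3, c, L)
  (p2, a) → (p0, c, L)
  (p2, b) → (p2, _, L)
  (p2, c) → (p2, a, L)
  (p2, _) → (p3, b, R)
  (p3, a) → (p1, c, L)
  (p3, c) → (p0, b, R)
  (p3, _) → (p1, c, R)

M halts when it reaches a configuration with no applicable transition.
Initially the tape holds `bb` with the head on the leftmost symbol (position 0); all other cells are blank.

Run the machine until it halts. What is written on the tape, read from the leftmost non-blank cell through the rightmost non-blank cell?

p0 | [b]b____   read b → write c, move R, go to p1
p1 | c[b]____   read b → write a, move R, go to p2
p2 | ca[_]___   read _ → write b, move R, go to p3
p3 | cab[_]__   read _ → write c, move R, go to p1
p1 | cabc[_]_   read _ → write c, move L, go to p3
p3 | cab[c]c_   read c → write b, move R, go to p0
p0 | cabb[c]_   read c → write a, move R, go to p1
p1 | cabba[_]   read _ → write c, move L, go to p3
p3 | cabb[a]c   read a → write c, move L, go to p1
p1 | cab[b]cc   read b → write a, move R, go to p2
p2 | caba[c]c   read c → write a, move L, go to p2
p2 | cab[a]ac   read a → write c, move L, go to p0
p0 | ca[b]cac   read b → write c, move R, go to p1
p1 | cac[c]ac   read c → write c, move L, go to p1
p1 | ca[c]cac   read c → write c, move L, go to p1
p1 | c[a]ccac
The non-blank tape span at halt is caccac.

caccac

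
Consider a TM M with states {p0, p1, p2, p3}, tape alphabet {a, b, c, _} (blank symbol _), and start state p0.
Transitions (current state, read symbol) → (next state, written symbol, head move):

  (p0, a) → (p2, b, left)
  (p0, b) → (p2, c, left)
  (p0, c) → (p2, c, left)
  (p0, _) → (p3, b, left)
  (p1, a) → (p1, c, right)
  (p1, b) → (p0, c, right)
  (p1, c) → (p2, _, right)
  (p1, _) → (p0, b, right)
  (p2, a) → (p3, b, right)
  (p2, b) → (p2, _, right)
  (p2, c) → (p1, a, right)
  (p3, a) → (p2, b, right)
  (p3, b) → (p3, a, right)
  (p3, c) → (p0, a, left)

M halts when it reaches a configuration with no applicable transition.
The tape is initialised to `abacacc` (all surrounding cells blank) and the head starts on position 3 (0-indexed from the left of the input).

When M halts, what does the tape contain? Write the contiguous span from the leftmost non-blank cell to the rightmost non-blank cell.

p0 | aba[c]acc___   read c → write c, move left, go to p2
p2 | ab[a]cacc___   read a → write b, move right, go to p3
p3 | abb[c]acc___   read c → write a, move left, go to p0
p0 | ab[b]aacc___   read b → write c, move left, go to p2
p2 | a[b]caacc___   read b → write _, move right, go to p2
p2 | a_[c]aacc___   read c → write a, move right, go to p1
p1 | a_a[a]acc___   read a → write c, move right, go to p1
p1 | a_ac[a]cc___   read a → write c, move right, go to p1
p1 | a_acc[c]c___   read c → write _, move right, go to p2
p2 | a_acc_[c]___   read c → write a, move right, go to p1
p1 | a_acc_a[_]__   read _ → write b, move right, go to p0
p0 | a_acc_ab[_]_   read _ → write b, move left, go to p3
p3 | a_acc_a[b]b_   read b → write a, move right, go to p3
p3 | a_acc_aa[b]_   read b → write a, move right, go to p3
p3 | a_acc_aaa[_]
The non-blank tape span at halt is a_acc_aaa.

a_acc_aaa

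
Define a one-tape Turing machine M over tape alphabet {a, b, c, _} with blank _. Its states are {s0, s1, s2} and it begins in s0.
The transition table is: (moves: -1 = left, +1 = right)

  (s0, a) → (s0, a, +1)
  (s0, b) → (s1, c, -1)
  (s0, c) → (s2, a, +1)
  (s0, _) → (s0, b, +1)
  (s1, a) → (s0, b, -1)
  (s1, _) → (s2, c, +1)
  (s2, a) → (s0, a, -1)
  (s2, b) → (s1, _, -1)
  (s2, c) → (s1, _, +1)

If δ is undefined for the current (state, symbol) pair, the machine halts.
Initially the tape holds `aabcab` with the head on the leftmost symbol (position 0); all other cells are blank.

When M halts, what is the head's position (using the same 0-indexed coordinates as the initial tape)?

s0 | _[a]abcab   read a → write a, move +1, go to s0
s0 | _a[a]bcab   read a → write a, move +1, go to s0
s0 | _aa[b]cab   read b → write c, move -1, go to s1
s1 | _a[a]ccab   read a → write b, move -1, go to s0
s0 | _[a]bccab   read a → write a, move +1, go to s0
s0 | _a[b]ccab   read b → write c, move -1, go to s1
s1 | _[a]cccab   read a → write b, move -1, go to s0
s0 | [_]bcccab   read _ → write b, move +1, go to s0
s0 | b[b]cccab   read b → write c, move -1, go to s1
s1 | [b]ccccab
At halt the head is at cell -1.

-1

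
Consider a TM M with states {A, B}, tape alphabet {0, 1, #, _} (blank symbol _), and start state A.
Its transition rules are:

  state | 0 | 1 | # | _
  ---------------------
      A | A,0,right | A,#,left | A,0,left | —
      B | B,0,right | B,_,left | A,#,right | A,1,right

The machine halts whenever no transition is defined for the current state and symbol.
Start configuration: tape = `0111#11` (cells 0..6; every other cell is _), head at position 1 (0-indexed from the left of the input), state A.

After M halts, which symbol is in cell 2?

0

state=A head=1 tape=0[1]11#11_   (A,1)→(A,#,left)
state=A head=0 tape=[0]#11#11_   (A,0)→(A,0,right)
state=A head=1 tape=0[#]11#11_   (A,#)→(A,0,left)
state=A head=0 tape=[0]011#11_   (A,0)→(A,0,right)
state=A head=1 tape=0[0]11#11_   (A,0)→(A,0,right)
state=A head=2 tape=00[1]1#11_   (A,1)→(A,#,left)
state=A head=1 tape=0[0]#1#11_   (A,0)→(A,0,right)
state=A head=2 tape=00[#]1#11_   (A,#)→(A,0,left)
state=A head=1 tape=0[0]01#11_   (A,0)→(A,0,right)
state=A head=2 tape=00[0]1#11_   (A,0)→(A,0,right)
state=A head=3 tape=000[1]#11_   (A,1)→(A,#,left)
state=A head=2 tape=00[0]##11_   (A,0)→(A,0,right)
state=A head=3 tape=000[#]#11_   (A,#)→(A,0,left)
state=A head=2 tape=00[0]0#11_   (A,0)→(A,0,right)
state=A head=3 tape=000[0]#11_   (A,0)→(A,0,right)
state=A head=4 tape=0000[#]11_   (A,#)→(A,0,left)
state=A head=3 tape=000[0]011_   (A,0)→(A,0,right)
state=A head=4 tape=0000[0]11_   (A,0)→(A,0,right)
state=A head=5 tape=00000[1]1_   (A,1)→(A,#,left)
state=A head=4 tape=0000[0]#1_   (A,0)→(A,0,right)
state=A head=5 tape=00000[#]1_   (A,#)→(A,0,left)
state=A head=4 tape=0000[0]01_   (A,0)→(A,0,right)
state=A head=5 tape=00000[0]1_   (A,0)→(A,0,right)
state=A head=6 tape=000000[1]_   (A,1)→(A,#,left)
state=A head=5 tape=00000[0]#_   (A,0)→(A,0,right)
state=A head=6 tape=000000[#]_   (A,#)→(A,0,left)
state=A head=5 tape=00000[0]0_   (A,0)→(A,0,right)
state=A head=6 tape=000000[0]_   (A,0)→(A,0,right)
state=A head=7 tape=0000000[_]
Cell 2 holds 0 when M halts.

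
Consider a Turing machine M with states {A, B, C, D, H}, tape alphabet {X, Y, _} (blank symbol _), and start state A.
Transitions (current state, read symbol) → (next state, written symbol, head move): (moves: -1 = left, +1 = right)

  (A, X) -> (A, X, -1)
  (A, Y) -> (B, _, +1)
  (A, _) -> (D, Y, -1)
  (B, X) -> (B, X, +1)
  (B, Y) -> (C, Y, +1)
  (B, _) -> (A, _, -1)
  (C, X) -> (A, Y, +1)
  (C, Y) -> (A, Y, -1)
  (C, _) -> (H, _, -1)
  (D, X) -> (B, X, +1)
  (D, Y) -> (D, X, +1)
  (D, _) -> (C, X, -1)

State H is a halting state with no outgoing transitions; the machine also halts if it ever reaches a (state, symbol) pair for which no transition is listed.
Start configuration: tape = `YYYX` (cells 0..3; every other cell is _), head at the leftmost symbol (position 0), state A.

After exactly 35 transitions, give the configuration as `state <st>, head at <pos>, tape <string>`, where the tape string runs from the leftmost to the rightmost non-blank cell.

state D, head at 7, tape YXYXYYY

A | [Y]YYX_____   read Y → write _, move +1, go to B
B | _[Y]YX_____   read Y → write Y, move +1, go to C
C | _Y[Y]X_____   read Y → write Y, move -1, go to A
A | _[Y]YX_____   read Y → write _, move +1, go to B
B | __[Y]X_____   read Y → write Y, move +1, go to C
C | __Y[X]_____   read X → write Y, move +1, go to A
A | __YY[_]____   read _ → write Y, move -1, go to D
D | __Y[Y]Y____   read Y → write X, move +1, go to D
D | __YX[Y]____   read Y → write X, move +1, go to D
D | __YXX[_]___   read _ → write X, move -1, go to C
C | __YX[X]X___   read X → write Y, move +1, go to A
A | __YXY[X]___   read X → write X, move -1, go to A
A | __YX[Y]X___   read Y → write _, move +1, go to B
B | __YX_[X]___   read X → write X, move +1, go to B
B | __YX_X[_]__   read _ → write _, move -1, go to A
A | __YX_[X]___   read X → write X, move -1, go to A
A | __YX[_]X___   read _ → write Y, move -1, go to D
D | __Y[X]YX___   read X → write X, move +1, go to B
B | __YX[Y]X___   read Y → write Y, move +1, go to C
C | __YXY[X]___   read X → write Y, move +1, go to A
A | __YXYY[_]__   read _ → write Y, move -1, go to D
D | __YXY[Y]Y__   read Y → write X, move +1, go to D
D | __YXYX[Y]__   read Y → write X, move +1, go to D
D | __YXYXX[_]_   read _ → write X, move -1, go to C
C | __YXYX[X]X_   read X → write Y, move +1, go to A
A | __YXYXY[X]_   read X → write X, move -1, go to A
A | __YXYX[Y]X_   read Y → write _, move +1, go to B
B | __YXYX_[X]_   read X → write X, move +1, go to B
B | __YXYX_X[_]   read _ → write _, move -1, go to A
A | __YXYX_[X]_   read X → write X, move -1, go to A
A | __YXYX[_]X_   read _ → write Y, move -1, go to D
D | __YXY[X]YX_   read X → write X, move +1, go to B
B | __YXYX[Y]X_   read Y → write Y, move +1, go to C
C | __YXYXY[X]_   read X → write Y, move +1, go to A
A | __YXYXYY[_]   read _ → write Y, move -1, go to D
D | __YXYXY[Y]Y
After 35 steps: state D, head at 7, tape YXYXYYY.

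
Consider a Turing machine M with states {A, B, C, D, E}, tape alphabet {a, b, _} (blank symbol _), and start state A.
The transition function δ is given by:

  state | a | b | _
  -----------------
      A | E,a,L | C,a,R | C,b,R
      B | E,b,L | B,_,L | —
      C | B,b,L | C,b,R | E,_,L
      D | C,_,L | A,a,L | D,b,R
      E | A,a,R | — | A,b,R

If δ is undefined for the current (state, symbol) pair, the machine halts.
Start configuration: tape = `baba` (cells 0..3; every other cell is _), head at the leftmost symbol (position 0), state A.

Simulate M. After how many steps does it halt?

11

state=A head=0 tape=_[b]aba   (A,b)→(C,a,R)
state=C head=1 tape=_a[a]ba   (C,a)→(B,b,L)
state=B head=0 tape=_[a]bba   (B,a)→(E,b,L)
state=E head=-1 tape=[_]bbba   (E,_)→(A,b,R)
state=A head=0 tape=b[b]bba   (A,b)→(C,a,R)
state=C head=1 tape=ba[b]ba   (C,b)→(C,b,R)
state=C head=2 tape=bab[b]a   (C,b)→(C,b,R)
state=C head=3 tape=babb[a]   (C,a)→(B,b,L)
state=B head=2 tape=bab[b]b   (B,b)→(B,_,L)
state=B head=1 tape=ba[b]_b   (B,b)→(B,_,L)
state=B head=0 tape=b[a]__b   (B,a)→(E,b,L)
state=E head=-1 tape=[b]b__b
M halts after 11 transitions.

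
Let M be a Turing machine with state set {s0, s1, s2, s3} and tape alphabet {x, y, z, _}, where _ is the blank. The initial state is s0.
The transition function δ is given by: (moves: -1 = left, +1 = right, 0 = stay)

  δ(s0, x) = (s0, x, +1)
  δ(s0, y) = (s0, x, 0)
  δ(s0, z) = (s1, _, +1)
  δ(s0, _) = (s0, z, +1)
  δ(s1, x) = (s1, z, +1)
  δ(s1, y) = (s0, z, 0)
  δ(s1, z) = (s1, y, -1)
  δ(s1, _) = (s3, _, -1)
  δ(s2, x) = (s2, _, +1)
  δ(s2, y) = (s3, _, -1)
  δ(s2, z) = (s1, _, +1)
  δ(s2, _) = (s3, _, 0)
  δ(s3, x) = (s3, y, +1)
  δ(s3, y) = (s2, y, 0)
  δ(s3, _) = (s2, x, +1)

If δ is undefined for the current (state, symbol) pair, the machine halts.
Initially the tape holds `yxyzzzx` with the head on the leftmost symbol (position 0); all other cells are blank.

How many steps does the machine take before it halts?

16

s0 | [y]xyzzzx_   read y → write x, move 0, go to s0
s0 | [x]xyzzzx_   read x → write x, move +1, go to s0
s0 | x[x]yzzzx_   read x → write x, move +1, go to s0
s0 | xx[y]zzzx_   read y → write x, move 0, go to s0
s0 | xx[x]zzzx_   read x → write x, move +1, go to s0
s0 | xxx[z]zzx_   read z → write _, move +1, go to s1
s1 | xxx_[z]zx_   read z → write y, move -1, go to s1
s1 | xxx[_]yzx_   read _ → write _, move -1, go to s3
s3 | xx[x]_yzx_   read x → write y, move +1, go to s3
s3 | xxy[_]yzx_   read _ → write x, move +1, go to s2
s2 | xxyx[y]zx_   read y → write _, move -1, go to s3
s3 | xxy[x]_zx_   read x → write y, move +1, go to s3
s3 | xxyy[_]zx_   read _ → write x, move +1, go to s2
s2 | xxyyx[z]x_   read z → write _, move +1, go to s1
s1 | xxyyx_[x]_   read x → write z, move +1, go to s1
s1 | xxyyx_z[_]   read _ → write _, move -1, go to s3
s3 | xxyyx_[z]_
M halts after 16 transitions.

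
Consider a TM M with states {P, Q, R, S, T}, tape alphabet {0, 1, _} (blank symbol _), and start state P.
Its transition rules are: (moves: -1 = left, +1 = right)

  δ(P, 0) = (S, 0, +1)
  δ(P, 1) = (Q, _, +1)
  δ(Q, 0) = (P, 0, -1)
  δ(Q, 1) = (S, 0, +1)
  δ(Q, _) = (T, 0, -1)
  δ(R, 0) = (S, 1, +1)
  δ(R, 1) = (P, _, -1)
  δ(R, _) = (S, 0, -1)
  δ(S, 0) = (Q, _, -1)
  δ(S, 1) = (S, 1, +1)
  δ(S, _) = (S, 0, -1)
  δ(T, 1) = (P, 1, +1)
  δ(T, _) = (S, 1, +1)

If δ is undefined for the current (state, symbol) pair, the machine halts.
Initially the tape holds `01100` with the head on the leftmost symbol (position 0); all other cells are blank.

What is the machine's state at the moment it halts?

P

P | _[0]1100   read 0 → write 0, move +1, go to S
S | _0[1]100   read 1 → write 1, move +1, go to S
S | _01[1]00   read 1 → write 1, move +1, go to S
S | _011[0]0   read 0 → write _, move -1, go to Q
Q | _01[1]_0   read 1 → write 0, move +1, go to S
S | _010[_]0   read _ → write 0, move -1, go to S
S | _01[0]00   read 0 → write _, move -1, go to Q
Q | _0[1]_00   read 1 → write 0, move +1, go to S
S | _00[_]00   read _ → write 0, move -1, go to S
S | _0[0]000   read 0 → write _, move -1, go to Q
Q | _[0]_000   read 0 → write 0, move -1, go to P
P | [_]0_000
No transition is defined for (P, _); M halts in state P.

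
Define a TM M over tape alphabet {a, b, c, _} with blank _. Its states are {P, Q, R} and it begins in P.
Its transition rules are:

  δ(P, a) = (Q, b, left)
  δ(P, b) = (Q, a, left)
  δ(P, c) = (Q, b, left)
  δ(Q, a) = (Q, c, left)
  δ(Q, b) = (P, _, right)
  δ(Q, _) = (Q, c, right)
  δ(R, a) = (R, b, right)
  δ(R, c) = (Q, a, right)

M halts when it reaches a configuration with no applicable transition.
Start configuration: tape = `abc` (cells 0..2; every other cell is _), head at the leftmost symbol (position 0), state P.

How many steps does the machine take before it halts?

6

P | _[a]bc   read a → write b, move left, go to Q
Q | [_]bbc   read _ → write c, move right, go to Q
Q | c[b]bc   read b → write _, move right, go to P
P | c_[b]c   read b → write a, move left, go to Q
Q | c[_]ac   read _ → write c, move right, go to Q
Q | cc[a]c   read a → write c, move left, go to Q
Q | c[c]cc
M halts after 6 transitions.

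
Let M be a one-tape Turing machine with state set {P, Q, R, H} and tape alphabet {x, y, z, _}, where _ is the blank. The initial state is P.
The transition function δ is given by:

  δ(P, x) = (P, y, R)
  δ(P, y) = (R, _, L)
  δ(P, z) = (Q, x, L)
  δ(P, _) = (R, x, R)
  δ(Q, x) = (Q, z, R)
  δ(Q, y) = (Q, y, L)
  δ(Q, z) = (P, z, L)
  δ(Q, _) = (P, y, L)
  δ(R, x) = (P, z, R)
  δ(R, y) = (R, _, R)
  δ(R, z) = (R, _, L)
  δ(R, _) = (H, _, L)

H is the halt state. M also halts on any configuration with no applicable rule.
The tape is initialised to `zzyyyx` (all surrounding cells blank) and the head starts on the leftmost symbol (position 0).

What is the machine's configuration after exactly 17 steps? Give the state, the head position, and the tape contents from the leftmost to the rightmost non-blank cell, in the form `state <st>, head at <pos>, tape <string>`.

state H, head at 1, tape xzzx_yyx

state=P head=0 tape=__[z]zyyyx   (P,z)→(Q,x,L)
state=Q head=-1 tape=_[_]xzyyyx   (Q,_)→(P,y,L)
state=P head=-2 tape=[_]yxzyyyx   (P,_)→(R,x,R)
state=R head=-1 tape=x[y]xzyyyx   (R,y)→(R,_,R)
state=R head=0 tape=x_[x]zyyyx   (R,x)→(P,z,R)
state=P head=1 tape=x_z[z]yyyx   (P,z)→(Q,x,L)
state=Q head=0 tape=x_[z]xyyyx   (Q,z)→(P,z,L)
state=P head=-1 tape=x[_]zxyyyx   (P,_)→(R,x,R)
state=R head=0 tape=xx[z]xyyyx   (R,z)→(R,_,L)
state=R head=-1 tape=x[x]_xyyyx   (R,x)→(P,z,R)
state=P head=0 tape=xz[_]xyyyx   (P,_)→(R,x,R)
state=R head=1 tape=xzx[x]yyyx   (R,x)→(P,z,R)
state=P head=2 tape=xzxz[y]yyx   (P,y)→(R,_,L)
state=R head=1 tape=xzx[z]_yyx   (R,z)→(R,_,L)
state=R head=0 tape=xz[x]__yyx   (R,x)→(P,z,R)
state=P head=1 tape=xzz[_]_yyx   (P,_)→(R,x,R)
state=R head=2 tape=xzzx[_]yyx   (R,_)→(H,_,L)
state=H head=1 tape=xzz[x]_yyx
After 17 steps: state H, head at 1, tape xzzx_yyx.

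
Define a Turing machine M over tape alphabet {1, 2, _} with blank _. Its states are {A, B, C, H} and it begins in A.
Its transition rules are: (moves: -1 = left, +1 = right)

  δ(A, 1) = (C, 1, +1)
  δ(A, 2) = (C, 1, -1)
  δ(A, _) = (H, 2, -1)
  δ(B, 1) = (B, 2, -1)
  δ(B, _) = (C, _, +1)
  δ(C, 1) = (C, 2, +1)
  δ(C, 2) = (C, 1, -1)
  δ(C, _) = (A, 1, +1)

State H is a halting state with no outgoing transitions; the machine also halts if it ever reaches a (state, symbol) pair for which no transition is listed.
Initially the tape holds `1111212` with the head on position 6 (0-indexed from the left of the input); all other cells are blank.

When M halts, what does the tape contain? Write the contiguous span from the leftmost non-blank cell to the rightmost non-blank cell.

state=A head=6 tape=111121[2]__   (A,2)→(C,1,-1)
state=C head=5 tape=11112[1]1__   (C,1)→(C,2,+1)
state=C head=6 tape=111122[1]__   (C,1)→(C,2,+1)
state=C head=7 tape=1111222[_]_   (C,_)→(A,1,+1)
state=A head=8 tape=11112221[_]   (A,_)→(H,2,-1)
state=H head=7 tape=1111222[1]2
The non-blank tape span at halt is 111122212.

111122212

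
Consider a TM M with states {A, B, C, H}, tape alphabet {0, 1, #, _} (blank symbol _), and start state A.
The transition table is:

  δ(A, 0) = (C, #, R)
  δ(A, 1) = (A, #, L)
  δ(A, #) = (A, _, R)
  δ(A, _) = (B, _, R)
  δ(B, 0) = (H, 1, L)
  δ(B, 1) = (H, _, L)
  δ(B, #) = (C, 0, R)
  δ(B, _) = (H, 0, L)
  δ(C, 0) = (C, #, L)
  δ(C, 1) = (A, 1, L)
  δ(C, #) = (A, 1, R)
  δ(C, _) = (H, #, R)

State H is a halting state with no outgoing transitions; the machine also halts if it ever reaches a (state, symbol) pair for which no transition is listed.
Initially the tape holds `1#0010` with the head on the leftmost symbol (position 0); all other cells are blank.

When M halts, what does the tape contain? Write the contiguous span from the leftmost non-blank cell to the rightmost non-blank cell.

A | _[1]#0010   read 1 → write #, move L, go to A
A | [_]##0010   read _ → write _, move R, go to B
B | _[#]#0010   read # → write 0, move R, go to C
C | _0[#]0010   read # → write 1, move R, go to A
A | _01[0]010   read 0 → write #, move R, go to C
C | _01#[0]10   read 0 → write #, move L, go to C
C | _01[#]#10   read # → write 1, move R, go to A
A | _011[#]10   read # → write _, move R, go to A
A | _011_[1]0   read 1 → write #, move L, go to A
A | _011[_]#0   read _ → write _, move R, go to B
B | _011_[#]0   read # → write 0, move R, go to C
C | _011_0[0]   read 0 → write #, move L, go to C
C | _011_[0]#   read 0 → write #, move L, go to C
C | _011[_]##   read _ → write #, move R, go to H
H | _011#[#]#
The non-blank tape span at halt is 011###.

011###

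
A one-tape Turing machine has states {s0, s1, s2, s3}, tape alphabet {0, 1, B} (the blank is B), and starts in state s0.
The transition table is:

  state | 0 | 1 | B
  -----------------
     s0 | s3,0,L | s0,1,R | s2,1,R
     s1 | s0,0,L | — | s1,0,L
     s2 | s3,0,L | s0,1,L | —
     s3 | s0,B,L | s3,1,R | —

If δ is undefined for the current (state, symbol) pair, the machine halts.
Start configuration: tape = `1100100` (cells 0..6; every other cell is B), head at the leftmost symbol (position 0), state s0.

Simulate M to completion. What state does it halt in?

s2

state=s0 head=0 tape=[1]100100B   (s0,1)→(s0,1,R)
state=s0 head=1 tape=1[1]00100B   (s0,1)→(s0,1,R)
state=s0 head=2 tape=11[0]0100B   (s0,0)→(s3,0,L)
state=s3 head=1 tape=1[1]00100B   (s3,1)→(s3,1,R)
state=s3 head=2 tape=11[0]0100B   (s3,0)→(s0,B,L)
state=s0 head=1 tape=1[1]B0100B   (s0,1)→(s0,1,R)
state=s0 head=2 tape=11[B]0100B   (s0,B)→(s2,1,R)
state=s2 head=3 tape=111[0]100B   (s2,0)→(s3,0,L)
state=s3 head=2 tape=11[1]0100B   (s3,1)→(s3,1,R)
state=s3 head=3 tape=111[0]100B   (s3,0)→(s0,B,L)
state=s0 head=2 tape=11[1]B100B   (s0,1)→(s0,1,R)
state=s0 head=3 tape=111[B]100B   (s0,B)→(s2,1,R)
state=s2 head=4 tape=1111[1]00B   (s2,1)→(s0,1,L)
state=s0 head=3 tape=111[1]100B   (s0,1)→(s0,1,R)
state=s0 head=4 tape=1111[1]00B   (s0,1)→(s0,1,R)
state=s0 head=5 tape=11111[0]0B   (s0,0)→(s3,0,L)
state=s3 head=4 tape=1111[1]00B   (s3,1)→(s3,1,R)
state=s3 head=5 tape=11111[0]0B   (s3,0)→(s0,B,L)
state=s0 head=4 tape=1111[1]B0B   (s0,1)→(s0,1,R)
state=s0 head=5 tape=11111[B]0B   (s0,B)→(s2,1,R)
state=s2 head=6 tape=111111[0]B   (s2,0)→(s3,0,L)
state=s3 head=5 tape=11111[1]0B   (s3,1)→(s3,1,R)
state=s3 head=6 tape=111111[0]B   (s3,0)→(s0,B,L)
state=s0 head=5 tape=11111[1]BB   (s0,1)→(s0,1,R)
state=s0 head=6 tape=111111[B]B   (s0,B)→(s2,1,R)
state=s2 head=7 tape=1111111[B]
No transition is defined for (s2, B); M halts in state s2.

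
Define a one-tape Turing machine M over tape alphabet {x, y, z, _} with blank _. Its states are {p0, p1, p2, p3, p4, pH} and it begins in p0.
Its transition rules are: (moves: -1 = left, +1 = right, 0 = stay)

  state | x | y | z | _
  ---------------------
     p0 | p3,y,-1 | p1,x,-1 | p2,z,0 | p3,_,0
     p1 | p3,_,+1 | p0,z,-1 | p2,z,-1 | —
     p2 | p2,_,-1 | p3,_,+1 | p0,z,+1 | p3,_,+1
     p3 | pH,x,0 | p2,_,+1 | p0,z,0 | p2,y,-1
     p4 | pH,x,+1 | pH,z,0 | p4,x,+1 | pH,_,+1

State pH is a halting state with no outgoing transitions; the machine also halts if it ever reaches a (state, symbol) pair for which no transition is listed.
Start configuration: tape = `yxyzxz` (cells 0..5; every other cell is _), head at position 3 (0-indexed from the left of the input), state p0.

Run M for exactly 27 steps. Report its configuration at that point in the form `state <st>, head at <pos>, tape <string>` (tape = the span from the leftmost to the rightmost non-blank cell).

state p1, head at 3, tape yx_zxz

p0 | yxy[z]xz   read z → write z, move 0, go to p2
p2 | yxy[z]xz   read z → write z, move +1, go to p0
p0 | yxyz[x]z   read x → write y, move -1, go to p3
p3 | yxy[z]yz   read z → write z, move 0, go to p0
p0 | yxy[z]yz   read z → write z, move 0, go to p2
p2 | yxy[z]yz   read z → write z, move +1, go to p0
p0 | yxyz[y]z   read y → write x, move -1, go to p1
p1 | yxy[z]xz   read z → write z, move -1, go to p2
p2 | yx[y]zxz   read y → write _, move +1, go to p3
p3 | yx_[z]xz   read z → write z, move 0, go to p0
p0 | yx_[z]xz   read z → write z, move 0, go to p2
p2 | yx_[z]xz   read z → write z, move +1, go to p0
p0 | yx_z[x]z   read x → write y, move -1, go to p3
p3 | yx_[z]yz   read z → write z, move 0, go to p0
p0 | yx_[z]yz   read z → write z, move 0, go to p2
p2 | yx_[z]yz   read z → write z, move +1, go to p0
p0 | yx_z[y]z   read y → write x, move -1, go to p1
p1 | yx_[z]xz   read z → write z, move -1, go to p2
p2 | yx[_]zxz   read _ → write _, move +1, go to p3
p3 | yx_[z]xz   read z → write z, move 0, go to p0
p0 | yx_[z]xz   read z → write z, move 0, go to p2
p2 | yx_[z]xz   read z → write z, move +1, go to p0
p0 | yx_z[x]z   read x → write y, move -1, go to p3
p3 | yx_[z]yz   read z → write z, move 0, go to p0
p0 | yx_[z]yz   read z → write z, move 0, go to p2
p2 | yx_[z]yz   read z → write z, move +1, go to p0
p0 | yx_z[y]z   read y → write x, move -1, go to p1
p1 | yx_[z]xz
After 27 steps: state p1, head at 3, tape yx_zxz.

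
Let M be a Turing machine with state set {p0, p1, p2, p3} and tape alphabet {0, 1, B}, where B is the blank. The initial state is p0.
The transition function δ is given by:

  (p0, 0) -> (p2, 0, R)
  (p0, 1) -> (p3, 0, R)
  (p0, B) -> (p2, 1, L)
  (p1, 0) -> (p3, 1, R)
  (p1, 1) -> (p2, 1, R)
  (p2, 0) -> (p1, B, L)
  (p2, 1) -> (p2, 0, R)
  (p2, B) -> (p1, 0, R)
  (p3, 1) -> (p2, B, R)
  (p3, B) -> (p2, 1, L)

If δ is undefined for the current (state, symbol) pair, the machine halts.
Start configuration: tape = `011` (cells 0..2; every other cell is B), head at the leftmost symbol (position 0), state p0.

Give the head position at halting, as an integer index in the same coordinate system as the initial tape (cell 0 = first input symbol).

4

p0 | [0]11BB   read 0 → write 0, move R, go to p2
p2 | 0[1]1BB   read 1 → write 0, move R, go to p2
p2 | 00[1]BB   read 1 → write 0, move R, go to p2
p2 | 000[B]B   read B → write 0, move R, go to p1
p1 | 0000[B]
At halt the head is at cell 4.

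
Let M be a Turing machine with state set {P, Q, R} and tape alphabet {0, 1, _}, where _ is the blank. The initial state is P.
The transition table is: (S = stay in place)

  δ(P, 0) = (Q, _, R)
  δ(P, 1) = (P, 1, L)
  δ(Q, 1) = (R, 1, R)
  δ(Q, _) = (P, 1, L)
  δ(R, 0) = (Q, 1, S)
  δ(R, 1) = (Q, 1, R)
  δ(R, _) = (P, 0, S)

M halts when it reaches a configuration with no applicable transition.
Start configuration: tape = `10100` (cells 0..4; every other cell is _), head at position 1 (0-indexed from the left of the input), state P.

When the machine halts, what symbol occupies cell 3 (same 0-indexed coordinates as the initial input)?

1

P | 1[0]100__   read 0 → write _, move R, go to Q
Q | 1_[1]00__   read 1 → write 1, move R, go to R
R | 1_1[0]0__   read 0 → write 1, move S, go to Q
Q | 1_1[1]0__   read 1 → write 1, move R, go to R
R | 1_11[0]__   read 0 → write 1, move S, go to Q
Q | 1_11[1]__   read 1 → write 1, move R, go to R
R | 1_111[_]_   read _ → write 0, move S, go to P
P | 1_111[0]_   read 0 → write _, move R, go to Q
Q | 1_111_[_]   read _ → write 1, move L, go to P
P | 1_111[_]1
Cell 3 holds 1 when M halts.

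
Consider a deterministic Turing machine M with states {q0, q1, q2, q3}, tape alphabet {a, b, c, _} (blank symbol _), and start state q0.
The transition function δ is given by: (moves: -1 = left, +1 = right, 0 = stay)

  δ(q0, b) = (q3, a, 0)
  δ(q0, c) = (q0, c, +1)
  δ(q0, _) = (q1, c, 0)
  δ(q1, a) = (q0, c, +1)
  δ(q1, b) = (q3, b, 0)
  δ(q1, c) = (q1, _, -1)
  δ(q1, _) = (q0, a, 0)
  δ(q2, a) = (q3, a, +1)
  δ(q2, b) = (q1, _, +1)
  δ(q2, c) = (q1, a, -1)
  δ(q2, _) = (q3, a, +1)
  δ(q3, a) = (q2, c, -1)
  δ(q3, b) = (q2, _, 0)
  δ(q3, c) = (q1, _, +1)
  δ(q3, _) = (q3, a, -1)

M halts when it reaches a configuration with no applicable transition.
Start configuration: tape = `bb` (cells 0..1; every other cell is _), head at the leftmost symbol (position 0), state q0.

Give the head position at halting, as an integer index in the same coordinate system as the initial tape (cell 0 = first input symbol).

state=q0 head=0 tape=_[b]b__   (q0,b)→(q3,a,0)
state=q3 head=0 tape=_[a]b__   (q3,a)→(q2,c,-1)
state=q2 head=-1 tape=[_]cb__   (q2,_)→(q3,a,+1)
state=q3 head=0 tape=a[c]b__   (q3,c)→(q1,_,+1)
state=q1 head=1 tape=a_[b]__   (q1,b)→(q3,b,0)
state=q3 head=1 tape=a_[b]__   (q3,b)→(q2,_,0)
state=q2 head=1 tape=a_[_]__   (q2,_)→(q3,a,+1)
state=q3 head=2 tape=a_a[_]_   (q3,_)→(q3,a,-1)
state=q3 head=1 tape=a_[a]a_   (q3,a)→(q2,c,-1)
state=q2 head=0 tape=a[_]ca_   (q2,_)→(q3,a,+1)
state=q3 head=1 tape=aa[c]a_   (q3,c)→(q1,_,+1)
state=q1 head=2 tape=aa_[a]_   (q1,a)→(q0,c,+1)
state=q0 head=3 tape=aa_c[_]   (q0,_)→(q1,c,0)
state=q1 head=3 tape=aa_c[c]   (q1,c)→(q1,_,-1)
state=q1 head=2 tape=aa_[c]_   (q1,c)→(q1,_,-1)
state=q1 head=1 tape=aa[_]__   (q1,_)→(q0,a,0)
state=q0 head=1 tape=aa[a]__
At halt the head is at cell 1.

1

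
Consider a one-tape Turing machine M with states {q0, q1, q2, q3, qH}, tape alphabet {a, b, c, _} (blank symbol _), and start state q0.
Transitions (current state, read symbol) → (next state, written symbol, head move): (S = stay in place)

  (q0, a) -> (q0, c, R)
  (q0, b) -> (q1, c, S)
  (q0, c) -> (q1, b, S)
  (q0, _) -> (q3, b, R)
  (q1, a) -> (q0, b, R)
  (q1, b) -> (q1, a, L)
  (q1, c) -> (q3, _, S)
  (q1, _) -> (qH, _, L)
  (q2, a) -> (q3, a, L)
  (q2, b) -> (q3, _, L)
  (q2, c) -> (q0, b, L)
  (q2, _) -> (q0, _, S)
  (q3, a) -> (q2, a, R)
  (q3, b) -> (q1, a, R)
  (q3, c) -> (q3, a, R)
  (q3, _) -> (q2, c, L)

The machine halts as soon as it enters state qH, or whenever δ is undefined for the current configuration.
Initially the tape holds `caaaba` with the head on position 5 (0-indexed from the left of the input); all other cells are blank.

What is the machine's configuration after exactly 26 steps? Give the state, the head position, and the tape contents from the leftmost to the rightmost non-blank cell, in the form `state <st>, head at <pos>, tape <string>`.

q0 | caaab[a]__   read a → write c, move R, go to q0
q0 | caaabc[_]_   read _ → write b, move R, go to q3
q3 | caaabcb[_]   read _ → write c, move L, go to q2
q2 | caaabc[b]c   read b → write _, move L, go to q3
q3 | caaab[c]_c   read c → write a, move R, go to q3
q3 | caaaba[_]c   read _ → write c, move L, go to q2
q2 | caaab[a]cc   read a → write a, move L, go to q3
q3 | caaa[b]acc   read b → write a, move R, go to q1
q1 | caaaa[a]cc   read a → write b, move R, go to q0
q0 | caaaab[c]c   read c → write b, move S, go to q1
q1 | caaaab[b]c   read b → write a, move L, go to q1
q1 | caaaa[b]ac   read b → write a, move L, go to q1
q1 | caaa[a]aac   read a → write b, move R, go to q0
q0 | caaab[a]ac   read a → write c, move R, go to q0
q0 | caaabc[a]c   read a → write c, move R, go to q0
q0 | caaabcc[c]   read c → write b, move S, go to q1
q1 | caaabcc[b]   read b → write a, move L, go to q1
q1 | caaabc[c]a   read c → write _, move S, go to q3
q3 | caaabc[_]a   read _ → write c, move L, go to q2
q2 | caaab[c]ca   read c → write b, move L, go to q0
q0 | caaa[b]bca   read b → write c, move S, go to q1
q1 | caaa[c]bca   read c → write _, move S, go to q3
q3 | caaa[_]bca   read _ → write c, move L, go to q2
q2 | caa[a]cbca   read a → write a, move L, go to q3
q3 | ca[a]acbca   read a → write a, move R, go to q2
q2 | caa[a]cbca   read a → write a, move L, go to q3
q3 | ca[a]acbca
After 26 steps: state q3, head at 2, tape caaacbca.

state q3, head at 2, tape caaacbca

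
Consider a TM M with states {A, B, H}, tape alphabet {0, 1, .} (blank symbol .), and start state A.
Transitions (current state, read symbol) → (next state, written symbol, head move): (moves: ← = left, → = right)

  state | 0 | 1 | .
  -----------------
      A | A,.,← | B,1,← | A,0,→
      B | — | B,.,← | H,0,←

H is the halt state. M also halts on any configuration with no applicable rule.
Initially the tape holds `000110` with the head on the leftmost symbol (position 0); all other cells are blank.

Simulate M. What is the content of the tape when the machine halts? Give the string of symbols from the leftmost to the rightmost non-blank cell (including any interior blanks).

000000110

A | ...[0]00110   read 0 → write ., move ←, go to A
A | ..[.].00110   read . → write 0, move →, go to A
A | ..0[.]00110   read . → write 0, move →, go to A
A | ..00[0]0110   read 0 → write ., move ←, go to A
A | ..0[0].0110   read 0 → write ., move ←, go to A
A | ..[0]..0110   read 0 → write ., move ←, go to A
A | .[.]...0110   read . → write 0, move →, go to A
A | .0[.]..0110   read . → write 0, move →, go to A
A | .00[.].0110   read . → write 0, move →, go to A
A | .000[.]0110   read . → write 0, move →, go to A
A | .0000[0]110   read 0 → write ., move ←, go to A
A | .000[0].110   read 0 → write ., move ←, go to A
A | .00[0]..110   read 0 → write ., move ←, go to A
A | .0[0]...110   read 0 → write ., move ←, go to A
A | .[0]....110   read 0 → write ., move ←, go to A
A | [.].....110   read . → write 0, move →, go to A
A | 0[.]....110   read . → write 0, move →, go to A
A | 00[.]...110   read . → write 0, move →, go to A
A | 000[.]..110   read . → write 0, move →, go to A
A | 0000[.].110   read . → write 0, move →, go to A
A | 00000[.]110   read . → write 0, move →, go to A
A | 000000[1]10   read 1 → write 1, move ←, go to B
B | 00000[0]110
The non-blank tape span at halt is 000000110.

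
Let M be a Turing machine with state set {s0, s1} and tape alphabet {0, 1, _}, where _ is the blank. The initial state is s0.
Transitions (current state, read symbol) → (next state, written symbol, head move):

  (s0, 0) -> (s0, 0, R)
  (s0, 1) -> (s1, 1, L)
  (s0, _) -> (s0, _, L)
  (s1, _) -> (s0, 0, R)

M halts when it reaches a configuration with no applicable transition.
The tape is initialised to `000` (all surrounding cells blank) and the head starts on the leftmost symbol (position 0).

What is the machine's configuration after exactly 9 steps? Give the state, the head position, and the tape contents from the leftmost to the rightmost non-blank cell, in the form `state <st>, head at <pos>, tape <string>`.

state s0, head at 3, tape 000

s0 | [0]00_   read 0 → write 0, move R, go to s0
s0 | 0[0]0_   read 0 → write 0, move R, go to s0
s0 | 00[0]_   read 0 → write 0, move R, go to s0
s0 | 000[_]   read _ → write _, move L, go to s0
s0 | 00[0]_   read 0 → write 0, move R, go to s0
s0 | 000[_]   read _ → write _, move L, go to s0
s0 | 00[0]_   read 0 → write 0, move R, go to s0
s0 | 000[_]   read _ → write _, move L, go to s0
s0 | 00[0]_   read 0 → write 0, move R, go to s0
s0 | 000[_]
After 9 steps: state s0, head at 3, tape 000.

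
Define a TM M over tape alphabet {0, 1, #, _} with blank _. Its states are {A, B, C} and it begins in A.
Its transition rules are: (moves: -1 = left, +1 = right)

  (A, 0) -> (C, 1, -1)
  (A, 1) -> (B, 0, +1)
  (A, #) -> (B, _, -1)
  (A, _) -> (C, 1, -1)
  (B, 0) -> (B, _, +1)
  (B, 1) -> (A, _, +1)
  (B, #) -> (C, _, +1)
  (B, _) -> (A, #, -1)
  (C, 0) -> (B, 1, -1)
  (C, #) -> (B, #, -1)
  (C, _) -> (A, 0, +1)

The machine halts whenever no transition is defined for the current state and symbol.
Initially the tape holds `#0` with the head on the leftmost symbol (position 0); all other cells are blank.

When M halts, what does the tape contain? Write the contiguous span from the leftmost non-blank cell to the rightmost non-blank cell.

00_11#11

state=A head=0 tape=______[#]0   (A,#)→(B,_,-1)
state=B head=-1 tape=_____[_]_0   (B,_)→(A,#,-1)
state=A head=-2 tape=____[_]#_0   (A,_)→(C,1,-1)
state=C head=-3 tape=___[_]1#_0   (C,_)→(A,0,+1)
state=A head=-2 tape=___0[1]#_0   (A,1)→(B,0,+1)
state=B head=-1 tape=___00[#]_0   (B,#)→(C,_,+1)
state=C head=0 tape=___00_[_]0   (C,_)→(A,0,+1)
state=A head=1 tape=___00_0[0]   (A,0)→(C,1,-1)
state=C head=0 tape=___00_[0]1   (C,0)→(B,1,-1)
state=B head=-1 tape=___00[_]11   (B,_)→(A,#,-1)
state=A head=-2 tape=___0[0]#11   (A,0)→(C,1,-1)
state=C head=-3 tape=___[0]1#11   (C,0)→(B,1,-1)
state=B head=-4 tape=__[_]11#11   (B,_)→(A,#,-1)
state=A head=-5 tape=_[_]#11#11   (A,_)→(C,1,-1)
state=C head=-6 tape=[_]1#11#11   (C,_)→(A,0,+1)
state=A head=-5 tape=0[1]#11#11   (A,1)→(B,0,+1)
state=B head=-4 tape=00[#]11#11   (B,#)→(C,_,+1)
state=C head=-3 tape=00_[1]1#11
The non-blank tape span at halt is 00_11#11.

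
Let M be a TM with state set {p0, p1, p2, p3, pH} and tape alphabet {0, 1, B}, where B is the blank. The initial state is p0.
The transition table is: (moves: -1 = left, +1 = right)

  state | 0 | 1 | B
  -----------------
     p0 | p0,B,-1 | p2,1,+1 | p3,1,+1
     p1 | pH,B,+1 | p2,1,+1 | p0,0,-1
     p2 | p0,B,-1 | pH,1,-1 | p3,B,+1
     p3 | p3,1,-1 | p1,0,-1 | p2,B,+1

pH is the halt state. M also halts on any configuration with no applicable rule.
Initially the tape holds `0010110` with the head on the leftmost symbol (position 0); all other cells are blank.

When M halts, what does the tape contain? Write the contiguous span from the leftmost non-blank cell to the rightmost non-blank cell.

p0 | B[0]010110   read 0 → write B, move -1, go to p0
p0 | [B]B010110   read B → write 1, move +1, go to p3
p3 | 1[B]010110   read B → write B, move +1, go to p2
p2 | 1B[0]10110   read 0 → write B, move -1, go to p0
p0 | 1[B]B10110   read B → write 1, move +1, go to p3
p3 | 11[B]10110   read B → write B, move +1, go to p2
p2 | 11B[1]0110   read 1 → write 1, move -1, go to pH
pH | 11[B]10110
The non-blank tape span at halt is 11B10110.

11B10110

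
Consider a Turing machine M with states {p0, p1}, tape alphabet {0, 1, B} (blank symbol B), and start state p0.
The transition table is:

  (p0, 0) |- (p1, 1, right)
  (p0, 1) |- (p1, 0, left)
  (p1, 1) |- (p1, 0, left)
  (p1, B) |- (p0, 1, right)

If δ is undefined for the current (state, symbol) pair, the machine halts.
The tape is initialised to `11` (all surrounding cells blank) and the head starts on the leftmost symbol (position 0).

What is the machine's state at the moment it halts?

p1

p0 | BB[1]1   read 1 → write 0, move left, go to p1
p1 | B[B]01   read B → write 1, move right, go to p0
p0 | B1[0]1   read 0 → write 1, move right, go to p1
p1 | B11[1]   read 1 → write 0, move left, go to p1
p1 | B1[1]0   read 1 → write 0, move left, go to p1
p1 | B[1]00   read 1 → write 0, move left, go to p1
p1 | [B]000   read B → write 1, move right, go to p0
p0 | 1[0]00   read 0 → write 1, move right, go to p1
p1 | 11[0]0
No transition is defined for (p1, 0); M halts in state p1.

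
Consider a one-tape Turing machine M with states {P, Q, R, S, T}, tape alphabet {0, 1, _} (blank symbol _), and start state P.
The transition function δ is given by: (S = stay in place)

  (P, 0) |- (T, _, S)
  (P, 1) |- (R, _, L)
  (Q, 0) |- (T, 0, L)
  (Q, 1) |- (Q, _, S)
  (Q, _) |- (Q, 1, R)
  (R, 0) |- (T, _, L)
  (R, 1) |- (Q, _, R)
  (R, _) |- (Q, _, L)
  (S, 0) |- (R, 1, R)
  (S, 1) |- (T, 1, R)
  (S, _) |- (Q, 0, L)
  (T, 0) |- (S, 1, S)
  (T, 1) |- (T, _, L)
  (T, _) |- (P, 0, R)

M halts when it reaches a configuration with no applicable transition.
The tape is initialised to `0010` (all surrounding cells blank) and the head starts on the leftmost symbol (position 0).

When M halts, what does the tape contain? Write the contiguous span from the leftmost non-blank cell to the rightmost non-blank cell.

state=P head=0 tape=[0]010   (P,0)→(T,_,S)
state=T head=0 tape=[_]010   (T,_)→(P,0,R)
state=P head=1 tape=0[0]10   (P,0)→(T,_,S)
state=T head=1 tape=0[_]10   (T,_)→(P,0,R)
state=P head=2 tape=00[1]0   (P,1)→(R,_,L)
state=R head=1 tape=0[0]_0   (R,0)→(T,_,L)
state=T head=0 tape=[0]__0   (T,0)→(S,1,S)
state=S head=0 tape=[1]__0   (S,1)→(T,1,R)
state=T head=1 tape=1[_]_0   (T,_)→(P,0,R)
state=P head=2 tape=10[_]0
The non-blank tape span at halt is 10_0.

10_0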